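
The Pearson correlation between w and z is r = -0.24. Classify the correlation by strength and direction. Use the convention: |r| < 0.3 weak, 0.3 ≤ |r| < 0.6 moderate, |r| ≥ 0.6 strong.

weak negative

r = -0.24 < 0 so the relationship is negative.
|r| = 0.24, which falls in the weak range.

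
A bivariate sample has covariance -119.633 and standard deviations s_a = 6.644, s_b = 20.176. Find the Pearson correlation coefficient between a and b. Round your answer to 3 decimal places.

r = Cov(a,b) / (s_a · s_b) = -119.633 / (6.644 × 20.176)
  = -119.633 / 134.0493 ≈ -0.892

-0.892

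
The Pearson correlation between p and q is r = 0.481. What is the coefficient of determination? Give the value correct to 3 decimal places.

r² = (0.481)² = 0.231

0.231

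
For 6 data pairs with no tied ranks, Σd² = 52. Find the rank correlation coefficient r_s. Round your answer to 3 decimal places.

-0.486

ρ = 1 − 6Σd² / [n(n²−1)] = 1 − 6×52 / (6×35)
  = 1 − 312/210 = 1 − 1.4857 ≈ -0.486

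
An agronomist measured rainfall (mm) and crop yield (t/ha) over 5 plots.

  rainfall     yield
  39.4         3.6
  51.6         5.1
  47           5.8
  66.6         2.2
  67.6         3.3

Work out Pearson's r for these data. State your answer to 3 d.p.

-0.583

n = 5, Σx = 272.2, Σy = 20, Σx² = 15429.24, Σy² = 88.34, Σxy = 1047.2
nΣxy − ΣxΣy = 5236 − 5444 = -208
nΣx² − (Σx)² = 77146.2 − 74092.84 = 3053.36; nΣy² − (Σy)² = 441.7 − 400 = 41.7
r = -208 / √(3053.36 × 41.7) = -208 / 356.8264 ≈ -0.583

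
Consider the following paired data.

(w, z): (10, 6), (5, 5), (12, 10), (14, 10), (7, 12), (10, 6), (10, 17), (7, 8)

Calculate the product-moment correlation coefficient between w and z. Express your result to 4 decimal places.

n = 8, Σw = 75, Σz = 74, Σw² = 763, Σz² = 794, Σwz = 715
nΣwz − ΣwΣz = 5720 − 5550 = 170
nΣw² − (Σw)² = 6104 − 5625 = 479; nΣz² − (Σz)² = 6352 − 5476 = 876
r = 170 / √(479 × 876) = 170 / 647.7685 ≈ 0.2624

0.2624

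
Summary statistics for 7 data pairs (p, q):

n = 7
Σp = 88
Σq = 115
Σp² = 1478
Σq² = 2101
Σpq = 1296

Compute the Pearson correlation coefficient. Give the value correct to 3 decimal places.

r = (nΣpq − ΣpΣq) / √[(nΣp² − (Σp)²)(nΣq² − (Σq)²)]
Numerator: 7×1296 − 88×115 = -1048
Denominator: √[(10346 − 7744)(14707 − 13225)] = √[2602 × 1482] = 1963.7118
r = -1048 / 1963.7118 ≈ -0.534

-0.534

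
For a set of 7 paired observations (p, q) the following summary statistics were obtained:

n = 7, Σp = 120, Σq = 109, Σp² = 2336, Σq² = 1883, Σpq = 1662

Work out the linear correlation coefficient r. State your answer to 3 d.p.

r = (nΣpq − ΣpΣq) / √[(nΣp² − (Σp)²)(nΣq² − (Σq)²)]
Numerator: 7×1662 − 120×109 = -1446
Denominator: √[(16352 − 14400)(13181 − 11881)] = √[1952 × 1300] = 1592.9846
r = -1446 / 1592.9846 ≈ -0.908

-0.908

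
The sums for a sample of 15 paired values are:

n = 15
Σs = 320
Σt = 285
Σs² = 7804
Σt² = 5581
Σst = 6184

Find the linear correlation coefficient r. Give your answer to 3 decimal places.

r = (nΣst − ΣsΣt) / √[(nΣs² − (Σs)²)(nΣt² − (Σt)²)]
Numerator: 15×6184 − 320×285 = 1560
Denominator: √[(117060 − 102400)(83715 − 81225)] = √[14660 × 2490] = 6041.8044
r = 1560 / 6041.8044 ≈ 0.258

0.258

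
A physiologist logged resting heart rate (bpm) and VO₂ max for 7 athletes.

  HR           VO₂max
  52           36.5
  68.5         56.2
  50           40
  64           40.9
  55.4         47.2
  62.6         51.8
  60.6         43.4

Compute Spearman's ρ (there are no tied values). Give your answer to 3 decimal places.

0.714

Rank HR: 2, 7, 1, 6, 3, 5, 4
Rank VO₂max: 1, 7, 2, 3, 5, 6, 4
d = rank(HR) − rank(VO₂max): 1, 0, -1, 3, -2, -1, 0; Σd² = 16
ρ = 1 − 6Σd² / [n(n²−1)] = 1 − 6×16 / (7×48) = 1 − 96/336 ≈ 0.714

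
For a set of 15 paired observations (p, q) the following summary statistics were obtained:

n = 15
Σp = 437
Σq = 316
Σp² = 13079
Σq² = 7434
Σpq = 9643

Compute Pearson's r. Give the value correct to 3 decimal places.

0.840

r = (nΣpq − ΣpΣq) / √[(nΣp² − (Σp)²)(nΣq² − (Σq)²)]
Numerator: 15×9643 − 437×316 = 6553
Denominator: √[(196185 − 190969)(111510 − 99856)] = √[5216 × 11654] = 7796.6188
r = 6553 / 7796.6188 ≈ 0.840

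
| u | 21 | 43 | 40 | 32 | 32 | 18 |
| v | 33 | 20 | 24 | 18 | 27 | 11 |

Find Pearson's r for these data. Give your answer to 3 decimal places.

n = 6, Σu = 186, Σv = 133, Σu² = 6262, Σv² = 3239, Σuv = 4151
nΣuv − ΣuΣv = 24906 − 24738 = 168
nΣu² − (Σu)² = 37572 − 34596 = 2976; nΣv² − (Σv)² = 19434 − 17689 = 1745
r = 168 / √(2976 × 1745) = 168 / 2278.8418 ≈ 0.074

0.074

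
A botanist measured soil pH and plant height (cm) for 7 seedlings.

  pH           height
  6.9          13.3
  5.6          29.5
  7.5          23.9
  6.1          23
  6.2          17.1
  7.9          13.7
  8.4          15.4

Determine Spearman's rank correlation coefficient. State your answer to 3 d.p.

-0.571

Rank pH: 4, 1, 5, 2, 3, 6, 7
Rank height: 1, 7, 6, 5, 4, 2, 3
d = rank(pH) − rank(height): 3, -6, -1, -3, -1, 4, 4; Σd² = 88
ρ = 1 − 6Σd² / [n(n²−1)] = 1 − 6×88 / (7×48) = 1 − 528/336 ≈ -0.571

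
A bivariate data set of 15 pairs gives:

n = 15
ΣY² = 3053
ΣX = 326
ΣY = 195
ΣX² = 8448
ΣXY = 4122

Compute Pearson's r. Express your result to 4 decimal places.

-0.1381

r = (nΣXY − ΣXΣY) / √[(nΣX² − (ΣX)²)(nΣY² − (ΣY)²)]
Numerator: 15×4122 − 326×195 = -1740
Denominator: √[(126720 − 106276)(45795 − 38025)] = √[20444 × 7770] = 12603.5662
r = -1740 / 12603.5662 ≈ -0.1381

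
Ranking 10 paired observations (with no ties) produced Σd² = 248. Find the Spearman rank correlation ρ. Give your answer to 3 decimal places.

ρ = 1 − 6Σd² / [n(n²−1)] = 1 − 6×248 / (10×99)
  = 1 − 1488/990 = 1 − 1.5030 ≈ -0.503

-0.503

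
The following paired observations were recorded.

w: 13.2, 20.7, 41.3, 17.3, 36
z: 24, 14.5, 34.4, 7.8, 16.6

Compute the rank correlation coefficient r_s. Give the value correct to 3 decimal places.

Rank w: 1, 3, 5, 2, 4
Rank z: 4, 2, 5, 1, 3
d = rank(w) − rank(z): -3, 1, 0, 1, 1; Σd² = 12
ρ = 1 − 6Σd² / [n(n²−1)] = 1 − 6×12 / (5×24) = 1 − 72/120 ≈ 0.400

0.400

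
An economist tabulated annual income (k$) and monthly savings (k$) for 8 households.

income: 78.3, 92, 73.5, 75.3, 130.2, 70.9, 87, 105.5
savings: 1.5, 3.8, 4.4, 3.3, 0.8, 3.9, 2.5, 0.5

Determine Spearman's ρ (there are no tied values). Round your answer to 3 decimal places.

Rank income: 4, 6, 2, 3, 8, 1, 5, 7
Rank savings: 3, 6, 8, 5, 2, 7, 4, 1
d = rank(income) − rank(savings): 1, 0, -6, -2, 6, -6, 1, 6; Σd² = 150
ρ = 1 − 6Σd² / [n(n²−1)] = 1 − 6×150 / (8×63) = 1 − 900/504 ≈ -0.786

-0.786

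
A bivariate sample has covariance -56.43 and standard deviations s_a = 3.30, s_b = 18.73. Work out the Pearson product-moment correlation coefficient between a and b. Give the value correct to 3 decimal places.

-0.913

r = Cov(a,b) / (s_a · s_b) = -56.43 / (3.30 × 18.73)
  = -56.43 / 61.8090 ≈ -0.913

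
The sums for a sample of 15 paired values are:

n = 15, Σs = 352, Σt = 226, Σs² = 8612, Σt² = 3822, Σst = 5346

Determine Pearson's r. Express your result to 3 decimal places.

r = (nΣst − ΣsΣt) / √[(nΣs² − (Σs)²)(nΣt² − (Σt)²)]
Numerator: 15×5346 − 352×226 = 638
Denominator: √[(129180 − 123904)(57330 − 51076)] = √[5276 × 6254] = 5744.2235
r = 638 / 5744.2235 ≈ 0.111

0.111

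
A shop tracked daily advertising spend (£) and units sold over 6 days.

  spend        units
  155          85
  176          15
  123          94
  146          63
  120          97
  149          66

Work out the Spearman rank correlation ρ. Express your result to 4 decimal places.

Rank spend: 5, 6, 2, 3, 1, 4
Rank units: 4, 1, 5, 2, 6, 3
d = rank(spend) − rank(units): 1, 5, -3, 1, -5, 1; Σd² = 62
ρ = 1 − 6Σd² / [n(n²−1)] = 1 − 6×62 / (6×35) = 1 − 372/210 ≈ -0.7714

-0.7714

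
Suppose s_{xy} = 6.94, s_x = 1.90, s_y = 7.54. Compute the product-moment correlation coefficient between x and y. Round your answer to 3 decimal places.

r = Cov(x,y) / (s_x · s_y) = 6.94 / (1.90 × 7.54)
  = 6.94 / 14.3260 ≈ 0.484

0.484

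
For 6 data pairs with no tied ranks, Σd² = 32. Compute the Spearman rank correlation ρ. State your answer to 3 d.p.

0.086

ρ = 1 − 6Σd² / [n(n²−1)] = 1 − 6×32 / (6×35)
  = 1 − 192/210 = 1 − 0.9143 ≈ 0.086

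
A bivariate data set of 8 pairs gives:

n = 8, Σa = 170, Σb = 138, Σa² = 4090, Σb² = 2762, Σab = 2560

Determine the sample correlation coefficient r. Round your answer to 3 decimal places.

-0.873

r = (nΣab − ΣaΣb) / √[(nΣa² − (Σa)²)(nΣb² − (Σb)²)]
Numerator: 8×2560 − 170×138 = -2980
Denominator: √[(32720 − 28900)(22096 − 19044)] = √[3820 × 3052] = 3414.4751
r = -2980 / 3414.4751 ≈ -0.873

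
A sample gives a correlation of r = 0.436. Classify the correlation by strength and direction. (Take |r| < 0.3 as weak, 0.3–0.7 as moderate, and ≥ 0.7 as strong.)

r = 0.436 > 0 so the relationship is positive.
|r| = 0.436, which falls in the moderate range.

moderate positive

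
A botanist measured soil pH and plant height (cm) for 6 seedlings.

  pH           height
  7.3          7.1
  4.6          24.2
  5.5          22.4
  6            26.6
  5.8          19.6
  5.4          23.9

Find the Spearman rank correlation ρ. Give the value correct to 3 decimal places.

Rank pH: 6, 1, 3, 5, 4, 2
Rank height: 1, 5, 3, 6, 2, 4
d = rank(pH) − rank(height): 5, -4, 0, -1, 2, -2; Σd² = 50
ρ = 1 − 6Σd² / [n(n²−1)] = 1 − 6×50 / (6×35) = 1 − 300/210 ≈ -0.429

-0.429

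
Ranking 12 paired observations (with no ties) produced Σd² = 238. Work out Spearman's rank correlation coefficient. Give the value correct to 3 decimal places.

0.168

ρ = 1 − 6Σd² / [n(n²−1)] = 1 − 6×238 / (12×143)
  = 1 − 1428/1716 = 1 − 0.8322 ≈ 0.168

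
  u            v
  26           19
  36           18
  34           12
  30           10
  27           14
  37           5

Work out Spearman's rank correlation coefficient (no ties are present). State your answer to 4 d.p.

Rank u: 1, 5, 4, 3, 2, 6
Rank v: 6, 5, 3, 2, 4, 1
d = rank(u) − rank(v): -5, 0, 1, 1, -2, 5; Σd² = 56
ρ = 1 − 6Σd² / [n(n²−1)] = 1 − 6×56 / (6×35) = 1 − 336/210 ≈ -0.6000

-0.6000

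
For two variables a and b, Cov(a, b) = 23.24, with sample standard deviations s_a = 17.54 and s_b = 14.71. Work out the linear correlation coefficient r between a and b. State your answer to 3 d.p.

0.090

r = Cov(a,b) / (s_a · s_b) = 23.24 / (17.54 × 14.71)
  = 23.24 / 258.0134 ≈ 0.090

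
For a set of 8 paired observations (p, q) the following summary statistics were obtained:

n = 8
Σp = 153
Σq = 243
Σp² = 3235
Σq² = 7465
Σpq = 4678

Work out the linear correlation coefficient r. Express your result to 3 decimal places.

r = (nΣpq − ΣpΣq) / √[(nΣp² − (Σp)²)(nΣq² − (Σq)²)]
Numerator: 8×4678 − 153×243 = 245
Denominator: √[(25880 − 23409)(59720 − 59049)] = √[2471 × 671] = 1287.6494
r = 245 / 1287.6494 ≈ 0.190

0.190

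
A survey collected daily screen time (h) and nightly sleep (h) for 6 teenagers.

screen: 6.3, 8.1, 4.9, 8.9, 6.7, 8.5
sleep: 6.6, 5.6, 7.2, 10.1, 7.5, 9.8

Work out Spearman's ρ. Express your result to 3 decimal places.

0.600

Rank screen: 2, 4, 1, 6, 3, 5
Rank sleep: 2, 1, 3, 6, 4, 5
d = rank(screen) − rank(sleep): 0, 3, -2, 0, -1, 0; Σd² = 14
ρ = 1 − 6Σd² / [n(n²−1)] = 1 − 6×14 / (6×35) = 1 − 84/210 ≈ 0.600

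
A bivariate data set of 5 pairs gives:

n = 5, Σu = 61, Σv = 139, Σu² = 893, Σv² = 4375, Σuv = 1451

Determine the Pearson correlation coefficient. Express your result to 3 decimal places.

-0.888

r = (nΣuv − ΣuΣv) / √[(nΣu² − (Σu)²)(nΣv² − (Σv)²)]
Numerator: 5×1451 − 61×139 = -1224
Denominator: √[(4465 − 3721)(21875 − 19321)] = √[744 × 2554] = 1378.4687
r = -1224 / 1378.4687 ≈ -0.888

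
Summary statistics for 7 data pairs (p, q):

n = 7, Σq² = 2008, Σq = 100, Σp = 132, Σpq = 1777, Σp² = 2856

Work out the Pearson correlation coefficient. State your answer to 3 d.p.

r = (nΣpq − ΣpΣq) / √[(nΣp² − (Σp)²)(nΣq² − (Σq)²)]
Numerator: 7×1777 − 132×100 = -761
Denominator: √[(19992 − 17424)(14056 − 10000)] = √[2568 × 4056] = 3227.3531
r = -761 / 3227.3531 ≈ -0.236

-0.236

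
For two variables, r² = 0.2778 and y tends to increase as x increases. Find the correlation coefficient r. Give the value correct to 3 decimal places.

|r| = √0.2778 = 0.527
The association is positive, so r = 0.527.

0.527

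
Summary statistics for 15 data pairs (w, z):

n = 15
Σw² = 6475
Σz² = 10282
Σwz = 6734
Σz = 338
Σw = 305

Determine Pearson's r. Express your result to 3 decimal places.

r = (nΣwz − ΣwΣz) / √[(nΣw² − (Σw)²)(nΣz² − (Σz)²)]
Numerator: 15×6734 − 305×338 = -2080
Denominator: √[(97125 − 93025)(154230 − 114244)] = √[4100 × 39986] = 12804.0072
r = -2080 / 12804.0072 ≈ -0.162

-0.162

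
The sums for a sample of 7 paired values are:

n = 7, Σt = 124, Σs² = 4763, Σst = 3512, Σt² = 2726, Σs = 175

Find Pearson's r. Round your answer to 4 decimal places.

0.9090

r = (nΣst − ΣsΣt) / √[(nΣs² − (Σs)²)(nΣt² − (Σt)²)]
Numerator: 7×3512 − 175×124 = 2884
Denominator: √[(33341 − 30625)(19082 − 15376)] = √[2716 × 3706] = 3172.6166
r = 2884 / 3172.6166 ≈ 0.9090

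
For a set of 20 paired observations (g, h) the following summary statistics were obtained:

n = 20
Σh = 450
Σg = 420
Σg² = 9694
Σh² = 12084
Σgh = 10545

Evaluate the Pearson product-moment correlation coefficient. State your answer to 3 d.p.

r = (nΣgh − ΣgΣh) / √[(nΣg² − (Σg)²)(nΣh² − (Σh)²)]
Numerator: 20×10545 − 420×450 = 21900
Denominator: √[(193880 − 176400)(241680 − 202500)] = √[17480 × 39180] = 26169.9522
r = 21900 / 26169.9522 ≈ 0.837

0.837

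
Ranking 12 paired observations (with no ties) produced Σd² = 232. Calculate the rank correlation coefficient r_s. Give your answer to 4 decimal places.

ρ = 1 − 6Σd² / [n(n²−1)] = 1 − 6×232 / (12×143)
  = 1 − 1392/1716 = 1 − 0.81119 ≈ 0.1888

0.1888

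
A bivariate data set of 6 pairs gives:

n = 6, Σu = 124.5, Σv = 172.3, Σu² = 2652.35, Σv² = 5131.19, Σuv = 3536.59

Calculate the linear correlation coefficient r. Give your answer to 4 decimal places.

-0.3436

r = (nΣuv − ΣuΣv) / √[(nΣu² − (Σu)²)(nΣv² − (Σv)²)]
Numerator: 6×3536.59 − 124.5×172.3 = -231.81
Denominator: √[(15914.1 − 15500.25)(30787.14 − 29687.29)] = √[413.85 × 1099.85] = 674.6650
r = -231.81 / 674.6650 ≈ -0.3436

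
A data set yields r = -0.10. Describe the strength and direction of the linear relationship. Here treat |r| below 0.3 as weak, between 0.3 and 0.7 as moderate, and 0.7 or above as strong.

r = -0.10 < 0 so the relationship is negative.
|r| = 0.10, which falls in the weak range.

weak negative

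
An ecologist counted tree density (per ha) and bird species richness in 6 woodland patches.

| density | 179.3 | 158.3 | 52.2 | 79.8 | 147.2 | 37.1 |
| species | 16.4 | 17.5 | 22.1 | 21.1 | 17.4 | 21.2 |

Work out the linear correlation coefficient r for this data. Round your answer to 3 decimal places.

-0.969

n = 6, Σx = 653.9, Σy = 115.7, Σx² = 89344.51, Σy² = 2261.03, Σxy = 11895.97
nΣxy − ΣxΣy = 71375.82 − 75656.23 = -4280.41
nΣx² − (Σx)² = 536067.06 − 427585.21 = 108481.85; nΣy² − (Σy)² = 13566.18 − 13386.49 = 179.69
r = -4280.41 / √(108481.85 × 179.69) = -4280.41 / 4415.0995 ≈ -0.969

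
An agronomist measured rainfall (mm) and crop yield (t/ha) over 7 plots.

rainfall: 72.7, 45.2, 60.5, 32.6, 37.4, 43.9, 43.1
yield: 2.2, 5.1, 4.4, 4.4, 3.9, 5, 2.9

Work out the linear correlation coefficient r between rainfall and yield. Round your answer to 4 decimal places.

-0.5139

n = 7, Σx = 335.4, Σy = 27.9, Σx² = 17234.92, Σy² = 118.19, Σxy = 1290.45
nΣxy − ΣxΣy = 9033.15 − 9357.66 = -324.51
nΣx² − (Σx)² = 120644.44 − 112493.16 = 8151.28; nΣy² − (Σy)² = 827.33 − 778.41 = 48.92
r = -324.51 / √(8151.28 × 48.92) = -324.51 / 631.4750 ≈ -0.5139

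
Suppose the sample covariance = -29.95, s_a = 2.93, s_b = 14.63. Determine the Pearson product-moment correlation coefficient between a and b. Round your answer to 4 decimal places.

-0.6987

r = Cov(a,b) / (s_a · s_b) = -29.95 / (2.93 × 14.63)
  = -29.95 / 42.8659 ≈ -0.6987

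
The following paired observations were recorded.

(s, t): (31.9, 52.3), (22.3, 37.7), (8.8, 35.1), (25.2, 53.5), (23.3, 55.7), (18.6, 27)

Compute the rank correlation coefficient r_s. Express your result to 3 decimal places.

Rank s: 6, 3, 1, 5, 4, 2
Rank t: 4, 3, 2, 5, 6, 1
d = rank(s) − rank(t): 2, 0, -1, 0, -2, 1; Σd² = 10
ρ = 1 − 6Σd² / [n(n²−1)] = 1 − 6×10 / (6×35) = 1 − 60/210 ≈ 0.714

0.714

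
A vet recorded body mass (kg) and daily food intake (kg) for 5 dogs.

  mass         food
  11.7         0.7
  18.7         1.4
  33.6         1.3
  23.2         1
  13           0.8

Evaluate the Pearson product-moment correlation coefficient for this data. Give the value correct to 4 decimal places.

0.6877

n = 5, Σx = 100.2, Σy = 5.2, Σx² = 2322.78, Σy² = 5.78, Σxy = 111.65
nΣxy − ΣxΣy = 558.25 − 521.04 = 37.21
nΣx² − (Σx)² = 11613.9 − 10040.04 = 1573.86; nΣy² − (Σy)² = 28.9 − 27.04 = 1.86
r = 37.21 / √(1573.86 × 1.86) = 37.21 / 54.1053 ≈ 0.6877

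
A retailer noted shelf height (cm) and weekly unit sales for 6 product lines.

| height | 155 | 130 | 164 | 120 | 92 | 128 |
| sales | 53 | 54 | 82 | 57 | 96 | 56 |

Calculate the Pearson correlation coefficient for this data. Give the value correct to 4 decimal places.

n = 6, Σx = 789, Σy = 398, Σx² = 107069, Σy² = 28050, Σxy = 51523
nΣxy − ΣxΣy = 309138 − 314022 = -4884
nΣx² − (Σx)² = 642414 − 622521 = 19893; nΣy² − (Σy)² = 168300 − 158404 = 9896
r = -4884 / √(19893 × 9896) = -4884 / 14030.7209 ≈ -0.3481

-0.3481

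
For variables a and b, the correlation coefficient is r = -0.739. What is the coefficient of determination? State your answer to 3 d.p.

0.546

r² = (-0.739)² = 0.546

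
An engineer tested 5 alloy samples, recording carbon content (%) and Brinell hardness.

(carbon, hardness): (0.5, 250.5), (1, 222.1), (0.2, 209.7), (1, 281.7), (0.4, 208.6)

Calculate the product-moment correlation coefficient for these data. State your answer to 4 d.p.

0.6024

n = 5, Σx = 3.1, Σy = 1172.6, Σx² = 2.45, Σy² = 278921.6, Σxy = 754.43
nΣxy − ΣxΣy = 3772.15 − 3635.06 = 137.09
nΣx² − (Σx)² = 12.25 − 9.61 = 2.64; nΣy² − (Σy)² = 1394608 − 1374990.76 = 19617.24
r = 137.09 / √(2.64 × 19617.24) = 137.09 / 227.5731 ≈ 0.6024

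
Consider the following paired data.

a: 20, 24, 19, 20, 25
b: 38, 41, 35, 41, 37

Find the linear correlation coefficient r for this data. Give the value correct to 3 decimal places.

0.241

n = 5, Σa = 108, Σb = 192, Σa² = 2362, Σb² = 7400, Σab = 4154
nΣab − ΣaΣb = 20770 − 20736 = 34
nΣa² − (Σa)² = 11810 − 11664 = 146; nΣb² − (Σb)² = 37000 − 36864 = 136
r = 34 / √(146 × 136) = 34 / 140.9113 ≈ 0.241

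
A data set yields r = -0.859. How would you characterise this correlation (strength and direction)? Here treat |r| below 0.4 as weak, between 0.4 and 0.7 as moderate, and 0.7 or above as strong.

strong negative

r = -0.859 < 0 so the relationship is negative.
|r| = 0.859, which falls in the strong range.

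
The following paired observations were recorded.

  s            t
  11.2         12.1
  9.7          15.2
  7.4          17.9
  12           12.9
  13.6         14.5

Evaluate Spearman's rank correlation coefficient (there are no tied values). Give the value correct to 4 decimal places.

-0.6000

Rank s: 3, 2, 1, 4, 5
Rank t: 1, 4, 5, 2, 3
d = rank(s) − rank(t): 2, -2, -4, 2, 2; Σd² = 32
ρ = 1 − 6Σd² / [n(n²−1)] = 1 − 6×32 / (5×24) = 1 − 192/120 ≈ -0.6000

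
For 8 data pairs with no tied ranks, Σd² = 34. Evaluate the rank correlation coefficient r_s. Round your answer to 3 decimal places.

ρ = 1 − 6Σd² / [n(n²−1)] = 1 − 6×34 / (8×63)
  = 1 − 204/504 = 1 − 0.4048 ≈ 0.595

0.595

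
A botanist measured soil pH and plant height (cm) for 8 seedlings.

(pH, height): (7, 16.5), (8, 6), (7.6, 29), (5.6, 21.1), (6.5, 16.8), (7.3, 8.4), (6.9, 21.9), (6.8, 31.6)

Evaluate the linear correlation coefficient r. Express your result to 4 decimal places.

n = 8, Σx = 55.7, Σy = 151.3, Σx² = 391.51, Σy² = 3425.43, Σxy = 1038.57
nΣxy − ΣxΣy = 8308.56 − 8427.41 = -118.85
nΣx² − (Σx)² = 3132.08 − 3102.49 = 29.59; nΣy² − (Σy)² = 27403.44 − 22891.69 = 4511.75
r = -118.85 / √(29.59 × 4511.75) = -118.85 / 365.3802 ≈ -0.3253

-0.3253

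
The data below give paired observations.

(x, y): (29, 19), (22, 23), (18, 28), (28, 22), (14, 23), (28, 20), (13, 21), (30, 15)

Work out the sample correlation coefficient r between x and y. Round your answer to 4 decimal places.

-0.5921

n = 8, Σx = 182, Σy = 171, Σx² = 4482, Σy² = 3753, Σxy = 3782
nΣxy − ΣxΣy = 30256 − 31122 = -866
nΣx² − (Σx)² = 35856 − 33124 = 2732; nΣy² − (Σy)² = 30024 − 29241 = 783
r = -866 / √(2732 × 783) = -866 / 1462.5854 ≈ -0.5921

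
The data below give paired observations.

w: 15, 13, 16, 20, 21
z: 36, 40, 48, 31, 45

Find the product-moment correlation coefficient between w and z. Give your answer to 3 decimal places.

-0.076

n = 5, Σw = 85, Σz = 200, Σw² = 1491, Σz² = 8186, Σwz = 3393
nΣwz − ΣwΣz = 16965 − 17000 = -35
nΣw² − (Σw)² = 7455 − 7225 = 230; nΣz² − (Σz)² = 40930 − 40000 = 930
r = -35 / √(230 × 930) = -35 / 462.4932 ≈ -0.076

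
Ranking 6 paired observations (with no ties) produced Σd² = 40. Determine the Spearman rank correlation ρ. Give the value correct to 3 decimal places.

ρ = 1 − 6Σd² / [n(n²−1)] = 1 − 6×40 / (6×35)
  = 1 − 240/210 = 1 − 1.1429 ≈ -0.143

-0.143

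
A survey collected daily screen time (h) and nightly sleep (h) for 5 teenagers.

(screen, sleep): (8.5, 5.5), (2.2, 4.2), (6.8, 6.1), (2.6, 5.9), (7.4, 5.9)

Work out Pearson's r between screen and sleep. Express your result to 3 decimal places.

0.524

n = 5, Σx = 27.5, Σy = 27.6, Σx² = 184.85, Σy² = 154.72, Σxy = 156.47
nΣxy − ΣxΣy = 782.35 − 759 = 23.35
nΣx² − (Σx)² = 924.25 − 756.25 = 168; nΣy² − (Σy)² = 773.6 − 761.76 = 11.84
r = 23.35 / √(168 × 11.84) = 23.35 / 44.5996 ≈ 0.524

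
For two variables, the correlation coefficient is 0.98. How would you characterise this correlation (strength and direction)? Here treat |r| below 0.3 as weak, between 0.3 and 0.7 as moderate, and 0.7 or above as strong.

r = 0.98 > 0 so the relationship is positive.
|r| = 0.98, which falls in the strong range.

strong positive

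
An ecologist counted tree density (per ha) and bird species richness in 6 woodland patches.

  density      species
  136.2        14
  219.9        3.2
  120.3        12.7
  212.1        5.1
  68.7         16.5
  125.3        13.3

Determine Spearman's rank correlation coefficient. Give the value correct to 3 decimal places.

-0.771

Rank density: 4, 6, 2, 5, 1, 3
Rank species: 5, 1, 3, 2, 6, 4
d = rank(density) − rank(species): -1, 5, -1, 3, -5, -1; Σd² = 62
ρ = 1 − 6Σd² / [n(n²−1)] = 1 − 6×62 / (6×35) = 1 − 372/210 ≈ -0.771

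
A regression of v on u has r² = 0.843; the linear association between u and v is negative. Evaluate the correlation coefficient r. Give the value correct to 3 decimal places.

-0.918

|r| = √0.843 = 0.918
The association is negative, so r = −0.918.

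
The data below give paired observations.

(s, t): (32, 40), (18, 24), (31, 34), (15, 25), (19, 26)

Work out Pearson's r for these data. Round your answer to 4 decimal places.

n = 5, Σs = 115, Σt = 149, Σs² = 2895, Σt² = 4633, Σst = 3635
nΣst − ΣsΣt = 18175 − 17135 = 1040
nΣs² − (Σs)² = 14475 − 13225 = 1250; nΣt² − (Σt)² = 23165 − 22201 = 964
r = 1040 / √(1250 × 964) = 1040 / 1097.7249 ≈ 0.9474

0.9474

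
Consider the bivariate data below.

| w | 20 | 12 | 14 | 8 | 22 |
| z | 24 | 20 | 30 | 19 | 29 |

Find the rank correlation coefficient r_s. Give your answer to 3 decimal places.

0.700

Rank w: 4, 2, 3, 1, 5
Rank z: 3, 2, 5, 1, 4
d = rank(w) − rank(z): 1, 0, -2, 0, 1; Σd² = 6
ρ = 1 − 6Σd² / [n(n²−1)] = 1 − 6×6 / (5×24) = 1 − 36/120 ≈ 0.700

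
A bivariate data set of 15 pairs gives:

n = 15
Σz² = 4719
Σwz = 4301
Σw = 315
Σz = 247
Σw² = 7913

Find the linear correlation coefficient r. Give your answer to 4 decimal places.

-0.9633

r = (nΣwz − ΣwΣz) / √[(nΣw² − (Σw)²)(nΣz² − (Σz)²)]
Numerator: 15×4301 − 315×247 = -13290
Denominator: √[(118695 − 99225)(70785 − 61009)] = √[19470 × 9776] = 13796.3299
r = -13290 / 13796.3299 ≈ -0.9633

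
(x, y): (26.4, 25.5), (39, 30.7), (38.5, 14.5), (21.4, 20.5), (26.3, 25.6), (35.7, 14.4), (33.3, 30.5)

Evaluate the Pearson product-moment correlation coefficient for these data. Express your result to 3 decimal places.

n = 7, Σx = 220.6, Σy = 161.7, Σx² = 7233.24, Σy² = 4016.21, Σxy = 5070.46
nΣxy − ΣxΣy = 35493.22 − 35671.02 = -177.8
nΣx² − (Σx)² = 50632.68 − 48664.36 = 1968.32; nΣy² − (Σy)² = 28113.47 − 26146.89 = 1966.58
r = -177.8 / √(1968.32 × 1966.58) = -177.8 / 1967.4498 ≈ -0.090

-0.090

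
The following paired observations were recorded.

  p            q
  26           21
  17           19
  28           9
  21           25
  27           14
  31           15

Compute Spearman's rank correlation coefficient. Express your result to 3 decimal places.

Rank p: 3, 1, 5, 2, 4, 6
Rank q: 5, 4, 1, 6, 2, 3
d = rank(p) − rank(q): -2, -3, 4, -4, 2, 3; Σd² = 58
ρ = 1 − 6Σd² / [n(n²−1)] = 1 − 6×58 / (6×35) = 1 − 348/210 ≈ -0.657

-0.657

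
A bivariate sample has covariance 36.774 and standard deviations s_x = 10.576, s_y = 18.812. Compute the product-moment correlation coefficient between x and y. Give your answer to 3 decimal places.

0.185

r = Cov(x,y) / (s_x · s_y) = 36.774 / (10.576 × 18.812)
  = 36.774 / 198.9557 ≈ 0.185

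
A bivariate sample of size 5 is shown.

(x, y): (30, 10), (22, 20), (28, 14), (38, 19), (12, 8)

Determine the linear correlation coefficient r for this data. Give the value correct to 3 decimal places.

n = 5, Σx = 130, Σy = 71, Σx² = 3756, Σy² = 1121, Σxy = 1950
nΣxy − ΣxΣy = 9750 − 9230 = 520
nΣx² − (Σx)² = 18780 − 16900 = 1880; nΣy² − (Σy)² = 5605 − 5041 = 564
r = 520 / √(1880 × 564) = 520 / 1029.7184 ≈ 0.505

0.505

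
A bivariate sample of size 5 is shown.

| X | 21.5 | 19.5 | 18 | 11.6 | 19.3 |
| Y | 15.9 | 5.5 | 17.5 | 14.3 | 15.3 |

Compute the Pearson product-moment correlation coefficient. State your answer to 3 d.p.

n = 5, ΣX = 89.9, ΣY = 68.5, ΣX² = 1673.55, ΣY² = 1027.89, ΣXY = 1225.27
nΣXY − ΣXΣY = 6126.35 − 6158.15 = -31.8
nΣX² − (ΣX)² = 8367.75 − 8082.01 = 285.74; nΣY² − (ΣY)² = 5139.45 − 4692.25 = 447.2
r = -31.8 / √(285.74 × 447.2) = -31.8 / 357.4674 ≈ -0.089

-0.089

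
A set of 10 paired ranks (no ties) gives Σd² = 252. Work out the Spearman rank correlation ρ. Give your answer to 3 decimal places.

-0.527

ρ = 1 − 6Σd² / [n(n²−1)] = 1 − 6×252 / (10×99)
  = 1 − 1512/990 = 1 − 1.5273 ≈ -0.527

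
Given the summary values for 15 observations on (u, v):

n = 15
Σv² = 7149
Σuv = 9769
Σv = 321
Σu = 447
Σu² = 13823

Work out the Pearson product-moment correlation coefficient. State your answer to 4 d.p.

0.5422

r = (nΣuv − ΣuΣv) / √[(nΣu² − (Σu)²)(nΣv² − (Σv)²)]
Numerator: 15×9769 − 447×321 = 3048
Denominator: √[(207345 − 199809)(107235 − 103041)] = √[7536 × 4194] = 5621.9200
r = 3048 / 5621.9200 ≈ 0.5422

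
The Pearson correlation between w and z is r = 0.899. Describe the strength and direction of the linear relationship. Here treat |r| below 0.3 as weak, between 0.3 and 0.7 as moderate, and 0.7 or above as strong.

r = 0.899 > 0 so the relationship is positive.
|r| = 0.899, which falls in the strong range.

strong positive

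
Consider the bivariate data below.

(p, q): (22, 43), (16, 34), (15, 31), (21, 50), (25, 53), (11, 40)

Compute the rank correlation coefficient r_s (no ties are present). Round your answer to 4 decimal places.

0.7714

Rank p: 5, 3, 2, 4, 6, 1
Rank q: 4, 2, 1, 5, 6, 3
d = rank(p) − rank(q): 1, 1, 1, -1, 0, -2; Σd² = 8
ρ = 1 − 6Σd² / [n(n²−1)] = 1 − 6×8 / (6×35) = 1 − 48/210 ≈ 0.7714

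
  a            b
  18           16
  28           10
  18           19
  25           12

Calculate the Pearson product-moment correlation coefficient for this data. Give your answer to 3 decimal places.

-0.952

n = 4, Σa = 89, Σb = 57, Σa² = 2057, Σb² = 861, Σab = 1210
nΣab − ΣaΣb = 4840 − 5073 = -233
nΣa² − (Σa)² = 8228 − 7921 = 307; nΣb² − (Σb)² = 3444 − 3249 = 195
r = -233 / √(307 × 195) = -233 / 244.6733 ≈ -0.952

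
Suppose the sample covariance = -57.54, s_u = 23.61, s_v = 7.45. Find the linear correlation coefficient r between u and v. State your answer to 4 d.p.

r = Cov(u,v) / (s_u · s_v) = -57.54 / (23.61 × 7.45)
  = -57.54 / 175.8945 ≈ -0.3271

-0.3271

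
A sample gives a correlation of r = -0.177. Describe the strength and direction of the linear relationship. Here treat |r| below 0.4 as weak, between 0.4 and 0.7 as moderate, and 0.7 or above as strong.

r = -0.177 < 0 so the relationship is negative.
|r| = 0.177, which falls in the weak range.

weak negative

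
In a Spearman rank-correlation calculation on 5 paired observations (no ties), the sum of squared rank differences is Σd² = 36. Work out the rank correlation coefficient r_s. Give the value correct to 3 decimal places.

-0.800

ρ = 1 − 6Σd² / [n(n²−1)] = 1 − 6×36 / (5×24)
  = 1 − 216/120 = 1 − 1.8000 ≈ -0.800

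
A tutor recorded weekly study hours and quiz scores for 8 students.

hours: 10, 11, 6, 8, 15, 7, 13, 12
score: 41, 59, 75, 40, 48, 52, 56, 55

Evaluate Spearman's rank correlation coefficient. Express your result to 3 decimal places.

-0.095

Rank hours: 4, 5, 1, 3, 8, 2, 7, 6
Rank score: 2, 7, 8, 1, 3, 4, 6, 5
d = rank(hours) − rank(score): 2, -2, -7, 2, 5, -2, 1, 1; Σd² = 92
ρ = 1 − 6Σd² / [n(n²−1)] = 1 − 6×92 / (8×63) = 1 − 552/504 ≈ -0.095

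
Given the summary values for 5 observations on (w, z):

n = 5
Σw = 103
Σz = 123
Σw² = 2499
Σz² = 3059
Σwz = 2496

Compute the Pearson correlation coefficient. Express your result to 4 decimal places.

-0.3378

r = (nΣwz − ΣwΣz) / √[(nΣw² − (Σw)²)(nΣz² − (Σz)²)]
Numerator: 5×2496 − 103×123 = -189
Denominator: √[(12495 − 10609)(15295 − 15129)] = √[1886 × 166] = 559.5319
r = -189 / 559.5319 ≈ -0.3378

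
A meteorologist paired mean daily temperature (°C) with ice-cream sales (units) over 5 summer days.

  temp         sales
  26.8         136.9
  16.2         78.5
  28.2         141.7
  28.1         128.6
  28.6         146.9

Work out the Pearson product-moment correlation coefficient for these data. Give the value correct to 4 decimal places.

0.9733

n = 5, Σx = 127.9, Σy = 632.6, Σx² = 3383.49, Σy² = 83100.32, Σxy = 16751.56
nΣxy − ΣxΣy = 83757.8 − 80909.54 = 2848.26
nΣx² − (Σx)² = 16917.45 − 16358.41 = 559.04; nΣy² − (Σy)² = 415501.6 − 400182.76 = 15318.84
r = 2848.26 / √(559.04 × 15318.84) = 2848.26 / 2926.4047 ≈ 0.9733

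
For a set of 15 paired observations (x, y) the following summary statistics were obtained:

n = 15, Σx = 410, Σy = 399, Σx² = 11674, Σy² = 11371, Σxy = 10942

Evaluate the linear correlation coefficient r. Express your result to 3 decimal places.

0.061

r = (nΣxy − ΣxΣy) / √[(nΣx² − (Σx)²)(nΣy² − (Σy)²)]
Numerator: 15×10942 − 410×399 = 540
Denominator: √[(175110 − 168100)(170565 − 159201)] = √[7010 × 11364] = 8925.3370
r = 540 / 8925.3370 ≈ 0.061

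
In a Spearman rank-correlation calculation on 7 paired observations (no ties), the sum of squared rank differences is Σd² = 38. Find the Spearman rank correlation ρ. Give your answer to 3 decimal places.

0.321

ρ = 1 − 6Σd² / [n(n²−1)] = 1 − 6×38 / (7×48)
  = 1 − 228/336 = 1 − 0.6786 ≈ 0.321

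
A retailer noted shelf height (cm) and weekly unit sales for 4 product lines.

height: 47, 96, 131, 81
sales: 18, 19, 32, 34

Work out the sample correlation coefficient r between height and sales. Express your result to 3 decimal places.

n = 4, Σx = 355, Σy = 103, Σx² = 35147, Σy² = 2865, Σxy = 9616
nΣxy − ΣxΣy = 38464 − 36565 = 1899
nΣx² − (Σx)² = 140588 − 126025 = 14563; nΣy² − (Σy)² = 11460 − 10609 = 851
r = 1899 / √(14563 × 851) = 1899 / 3520.3853 ≈ 0.539

0.539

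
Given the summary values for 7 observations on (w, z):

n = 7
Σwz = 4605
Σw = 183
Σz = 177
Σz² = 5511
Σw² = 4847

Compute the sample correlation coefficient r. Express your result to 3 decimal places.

-0.087

r = (nΣwz − ΣwΣz) / √[(nΣw² − (Σw)²)(nΣz² − (Σz)²)]
Numerator: 7×4605 − 183×177 = -156
Denominator: √[(33929 − 33489)(38577 − 31329)] = √[440 × 7248] = 1785.8107
r = -156 / 1785.8107 ≈ -0.087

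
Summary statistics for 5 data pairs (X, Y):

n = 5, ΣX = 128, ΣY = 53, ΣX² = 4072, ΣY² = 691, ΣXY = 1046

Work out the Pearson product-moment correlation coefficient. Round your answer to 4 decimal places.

r = (nΣXY − ΣXΣY) / √[(nΣX² − (ΣX)²)(nΣY² − (ΣY)²)]
Numerator: 5×1046 − 128×53 = -1554
Denominator: √[(20360 − 16384)(3455 − 2809)] = √[3976 × 646] = 1602.6528
r = -1554 / 1602.6528 ≈ -0.9696

-0.9696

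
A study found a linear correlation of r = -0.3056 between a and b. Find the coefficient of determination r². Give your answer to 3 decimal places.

r² = (-0.3056)² = 0.093

0.093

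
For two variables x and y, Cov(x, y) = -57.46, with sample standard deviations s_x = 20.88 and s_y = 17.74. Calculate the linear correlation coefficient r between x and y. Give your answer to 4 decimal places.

-0.1551

r = Cov(x,y) / (s_x · s_y) = -57.46 / (20.88 × 17.74)
  = -57.46 / 370.4112 ≈ -0.1551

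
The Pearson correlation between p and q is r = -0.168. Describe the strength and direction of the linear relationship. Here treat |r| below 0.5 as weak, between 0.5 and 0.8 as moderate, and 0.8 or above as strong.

r = -0.168 < 0 so the relationship is negative.
|r| = 0.168, which falls in the weak range.

weak negative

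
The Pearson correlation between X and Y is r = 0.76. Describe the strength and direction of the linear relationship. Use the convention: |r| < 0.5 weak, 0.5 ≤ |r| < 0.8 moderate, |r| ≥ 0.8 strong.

moderate positive

r = 0.76 > 0 so the relationship is positive.
|r| = 0.76, which falls in the moderate range.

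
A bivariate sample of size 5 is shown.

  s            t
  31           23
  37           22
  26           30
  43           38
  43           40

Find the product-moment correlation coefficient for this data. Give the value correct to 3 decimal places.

n = 5, Σs = 180, Σt = 153, Σs² = 6704, Σt² = 4957, Σst = 5661
nΣst − ΣsΣt = 28305 − 27540 = 765
nΣs² − (Σs)² = 33520 − 32400 = 1120; nΣt² − (Σt)² = 24785 − 23409 = 1376
r = 765 / √(1120 × 1376) = 765 / 1241.4185 ≈ 0.616

0.616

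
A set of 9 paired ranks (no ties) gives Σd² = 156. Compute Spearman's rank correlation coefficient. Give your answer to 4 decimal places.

-0.3000

ρ = 1 − 6Σd² / [n(n²−1)] = 1 − 6×156 / (9×80)
  = 1 − 936/720 = 1 − 1.30000 ≈ -0.3000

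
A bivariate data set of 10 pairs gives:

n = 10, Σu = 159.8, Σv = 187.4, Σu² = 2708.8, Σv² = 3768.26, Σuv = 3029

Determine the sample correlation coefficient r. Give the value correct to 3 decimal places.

r = (nΣuv − ΣuΣv) / √[(nΣu² − (Σu)²)(nΣv² − (Σv)²)]
Numerator: 10×3029 − 159.8×187.4 = 343.48
Denominator: √[(27088 − 25536.04)(37682.6 − 35118.76)] = √[1551.96 × 2563.84] = 1994.7374
r = 343.48 / 1994.7374 ≈ 0.172

0.172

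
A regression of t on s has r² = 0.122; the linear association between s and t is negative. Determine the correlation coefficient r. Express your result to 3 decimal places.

-0.349

|r| = √0.122 = 0.349
The association is negative, so r = −0.349.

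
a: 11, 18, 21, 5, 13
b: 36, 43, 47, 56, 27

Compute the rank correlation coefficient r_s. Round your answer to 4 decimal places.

Rank a: 2, 4, 5, 1, 3
Rank b: 2, 3, 4, 5, 1
d = rank(a) − rank(b): 0, 1, 1, -4, 2; Σd² = 22
ρ = 1 − 6Σd² / [n(n²−1)] = 1 − 6×22 / (5×24) = 1 − 132/120 ≈ -0.1000

-0.1000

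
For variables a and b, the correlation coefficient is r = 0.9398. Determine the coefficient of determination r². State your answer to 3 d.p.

r² = (0.9398)² = 0.883

0.883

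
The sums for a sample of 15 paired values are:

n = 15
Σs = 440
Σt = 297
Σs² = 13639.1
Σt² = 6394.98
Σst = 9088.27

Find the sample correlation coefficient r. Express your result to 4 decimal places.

r = (nΣst − ΣsΣt) / √[(nΣs² − (Σs)²)(nΣt² − (Σt)²)]
Numerator: 15×9088.27 − 440×297 = 5644.05
Denominator: √[(204586.5 − 193600)(95924.7 − 88209)] = √[10986.5 × 7715.7] = 9206.9831
r = 5644.05 / 9206.9831 ≈ 0.6130

0.6130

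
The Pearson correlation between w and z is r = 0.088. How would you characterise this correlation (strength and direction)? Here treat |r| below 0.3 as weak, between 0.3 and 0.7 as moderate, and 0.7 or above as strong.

r = 0.088 > 0 so the relationship is positive.
|r| = 0.088, which falls in the weak range.

weak positive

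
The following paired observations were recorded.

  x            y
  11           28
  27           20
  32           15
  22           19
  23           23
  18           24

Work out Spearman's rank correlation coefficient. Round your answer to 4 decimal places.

-0.8286

Rank x: 1, 5, 6, 3, 4, 2
Rank y: 6, 3, 1, 2, 4, 5
d = rank(x) − rank(y): -5, 2, 5, 1, 0, -3; Σd² = 64
ρ = 1 − 6Σd² / [n(n²−1)] = 1 − 6×64 / (6×35) = 1 − 384/210 ≈ -0.8286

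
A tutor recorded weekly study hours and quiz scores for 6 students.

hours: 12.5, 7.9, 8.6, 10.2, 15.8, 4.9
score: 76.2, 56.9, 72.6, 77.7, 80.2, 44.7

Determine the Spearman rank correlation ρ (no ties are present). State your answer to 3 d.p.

0.943

Rank hours: 5, 2, 3, 4, 6, 1
Rank score: 4, 2, 3, 5, 6, 1
d = rank(hours) − rank(score): 1, 0, 0, -1, 0, 0; Σd² = 2
ρ = 1 − 6Σd² / [n(n²−1)] = 1 − 6×2 / (6×35) = 1 − 12/210 ≈ 0.943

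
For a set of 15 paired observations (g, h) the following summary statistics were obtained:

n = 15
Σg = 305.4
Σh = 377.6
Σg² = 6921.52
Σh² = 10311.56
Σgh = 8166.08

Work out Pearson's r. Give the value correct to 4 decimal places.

0.6349

r = (nΣgh − ΣgΣh) / √[(nΣg² − (Σg)²)(nΣh² − (Σh)²)]
Numerator: 15×8166.08 − 305.4×377.6 = 7172.16
Denominator: √[(103822.8 − 93269.16)(154673.4 − 142581.76)] = √[10553.64 × 12091.64] = 11296.4957
r = 7172.16 / 11296.4957 ≈ 0.6349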